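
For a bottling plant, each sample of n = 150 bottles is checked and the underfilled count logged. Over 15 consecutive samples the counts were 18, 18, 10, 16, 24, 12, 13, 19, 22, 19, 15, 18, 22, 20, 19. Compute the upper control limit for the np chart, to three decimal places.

p̄ = Σdᵢ / (k·n) = 265 / (15 × 150) = 0.11778
UCL = np̄ + 3·√(np̄(1−p̄)) = 17.6667 + 3 × √(17.6667×0.88222) = 17.6667 + 3 × 3.9479 = 29.5104

29.510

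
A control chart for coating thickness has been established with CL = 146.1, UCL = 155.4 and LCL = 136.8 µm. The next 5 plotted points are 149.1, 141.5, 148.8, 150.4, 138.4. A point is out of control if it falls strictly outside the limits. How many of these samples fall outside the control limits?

0

All 5 points lie within [136.8, 155.4].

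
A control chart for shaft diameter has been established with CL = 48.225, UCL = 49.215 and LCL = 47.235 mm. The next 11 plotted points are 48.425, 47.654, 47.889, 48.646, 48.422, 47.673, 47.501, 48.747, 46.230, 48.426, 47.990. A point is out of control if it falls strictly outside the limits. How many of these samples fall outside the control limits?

1

Compare each point to [47.235, 49.215]: sample 9 = 46.230 < LCL.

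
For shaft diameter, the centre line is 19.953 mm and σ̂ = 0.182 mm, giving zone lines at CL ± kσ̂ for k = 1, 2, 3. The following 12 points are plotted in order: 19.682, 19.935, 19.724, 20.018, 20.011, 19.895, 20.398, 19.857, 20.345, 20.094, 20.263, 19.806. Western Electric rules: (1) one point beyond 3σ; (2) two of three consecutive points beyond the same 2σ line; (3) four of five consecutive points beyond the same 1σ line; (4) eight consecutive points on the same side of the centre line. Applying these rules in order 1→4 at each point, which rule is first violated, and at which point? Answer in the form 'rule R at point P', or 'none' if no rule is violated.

Zone of each point (C = within 1σ̂, B = 1σ̂–2σ̂, A = 2σ̂–3σ̂, * = beyond 3σ̂; sign = side of CL): 1:-B, 2:-C, 3:-B, 4:+C, 5:+C, 6:-C, 7:+A, 8:-C, 9:+A, 10:+C, 11:+B, 12:-C
Rule 2 (two of three consecutive points beyond the same 2σ limit) is satisfied at point 9.

rule 2 at point 9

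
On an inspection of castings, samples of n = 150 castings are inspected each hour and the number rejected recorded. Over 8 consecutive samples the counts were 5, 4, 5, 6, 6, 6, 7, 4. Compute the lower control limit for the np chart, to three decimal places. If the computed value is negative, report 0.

p̄ = Σdᵢ / (k·n) = 43 / (8 × 150) = 0.03583
LCL = np̄ − 3·√(np̄(1−p̄)) = 5.3750 − 3 × 2.2765 = -1.4545 → 0 (negative, so LCL = 0)

0.000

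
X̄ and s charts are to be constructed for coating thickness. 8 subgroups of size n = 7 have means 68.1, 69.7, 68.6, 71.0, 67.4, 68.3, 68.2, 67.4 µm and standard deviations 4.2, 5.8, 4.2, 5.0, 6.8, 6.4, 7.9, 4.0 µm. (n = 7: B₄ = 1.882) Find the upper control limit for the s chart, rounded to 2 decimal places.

s̄ = (4.2 + 5.8 + 4.2 + 5.0 + 6.8 + 6.4 + 7.9 + 4.0) / 8 = 5.5375
UCL_s = B₄·s̄ = 1.882 × 5.5375 = 10.4216

10.42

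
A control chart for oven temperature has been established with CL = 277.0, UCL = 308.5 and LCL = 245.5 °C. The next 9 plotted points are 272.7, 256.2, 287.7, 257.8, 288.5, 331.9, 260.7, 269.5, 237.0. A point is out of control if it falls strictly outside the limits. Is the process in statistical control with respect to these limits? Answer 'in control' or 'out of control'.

out of control

Compare each point to [245.5, 308.5]: sample 6 = 331.9 > UCL; sample 9 = 237.0 < LCL.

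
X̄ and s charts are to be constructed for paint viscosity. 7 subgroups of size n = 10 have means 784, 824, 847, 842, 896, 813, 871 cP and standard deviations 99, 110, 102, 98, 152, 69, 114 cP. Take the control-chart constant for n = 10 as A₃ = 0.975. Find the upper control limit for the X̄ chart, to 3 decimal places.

X̄̄ = (784 + 824 + 847 + 842 + 896 + 813 + 871) / 7 = 839.5714
s̄ = (99 + 110 + 102 + 98 + 152 + 69 + 114) / 7 = 106.2857
UCL = X̄̄ + A₃·s̄ = 839.5714 + 0.975 × 106.2857 = 943.2000

943.200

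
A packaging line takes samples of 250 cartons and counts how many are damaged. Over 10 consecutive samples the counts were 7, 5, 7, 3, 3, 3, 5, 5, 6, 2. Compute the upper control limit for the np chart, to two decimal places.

p̄ = Σdᵢ / (k·n) = 46 / (10 × 250) = 0.01840
UCL = np̄ + 3·√(np̄(1−p̄)) = 4.6000 + 3 × √(4.6000×0.98160) = 4.6000 + 3 × 2.1249 = 10.9748

10.97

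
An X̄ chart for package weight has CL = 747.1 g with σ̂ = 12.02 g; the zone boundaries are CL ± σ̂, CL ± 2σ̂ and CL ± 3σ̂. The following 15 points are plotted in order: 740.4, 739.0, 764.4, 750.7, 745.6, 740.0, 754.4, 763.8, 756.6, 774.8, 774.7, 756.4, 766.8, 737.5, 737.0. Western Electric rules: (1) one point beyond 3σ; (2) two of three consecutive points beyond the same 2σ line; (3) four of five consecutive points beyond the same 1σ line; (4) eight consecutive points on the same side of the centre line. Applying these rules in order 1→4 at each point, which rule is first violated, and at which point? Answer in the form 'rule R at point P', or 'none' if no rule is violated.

rule 2 at point 11

Zone of each point (C = within 1σ̂, B = 1σ̂–2σ̂, A = 2σ̂–3σ̂, * = beyond 3σ̂; sign = side of CL): 1:-C, 2:-C, 3:+B, 4:+C, 5:-C, 6:-C, 7:+C, 8:+B, 9:+C, 10:+A, 11:+A, 12:+C, 13:+B, 14:-C, 15:-C
Rule 2 (two of three consecutive points beyond the same 2σ limit) is satisfied at point 11.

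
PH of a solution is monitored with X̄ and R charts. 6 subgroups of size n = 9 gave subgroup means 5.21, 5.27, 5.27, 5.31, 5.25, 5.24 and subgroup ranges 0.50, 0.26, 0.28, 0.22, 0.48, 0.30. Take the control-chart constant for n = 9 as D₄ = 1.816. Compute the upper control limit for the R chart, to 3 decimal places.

0.617

R̄ = (0.50 + 0.26 + 0.28 + 0.22 + 0.48 + 0.30) / 6 = 2.0400 / 6 = 0.3400
UCL_R = D₄·R̄ = 1.816 × 0.3400 = 0.6174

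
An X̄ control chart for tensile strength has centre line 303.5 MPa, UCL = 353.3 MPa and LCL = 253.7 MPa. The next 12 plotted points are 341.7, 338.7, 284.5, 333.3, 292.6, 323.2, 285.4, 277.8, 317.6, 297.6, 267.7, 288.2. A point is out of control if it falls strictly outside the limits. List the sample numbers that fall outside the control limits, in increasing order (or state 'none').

All 12 points lie within [253.7, 353.3].

none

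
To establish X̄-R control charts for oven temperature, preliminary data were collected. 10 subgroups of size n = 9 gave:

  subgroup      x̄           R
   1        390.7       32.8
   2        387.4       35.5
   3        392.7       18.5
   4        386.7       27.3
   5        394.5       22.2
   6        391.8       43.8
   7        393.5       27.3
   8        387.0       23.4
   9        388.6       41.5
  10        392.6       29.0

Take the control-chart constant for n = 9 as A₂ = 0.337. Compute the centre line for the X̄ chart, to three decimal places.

390.550

X̄̄ = (390.7 + 387.4 + 392.7 + 386.7 + 394.5 + 391.8 + 393.5 + 387.0 + 388.6 + 392.6) / 10 = 3905.5000 / 10 = 390.5500
CL = X̄̄ = 390.5500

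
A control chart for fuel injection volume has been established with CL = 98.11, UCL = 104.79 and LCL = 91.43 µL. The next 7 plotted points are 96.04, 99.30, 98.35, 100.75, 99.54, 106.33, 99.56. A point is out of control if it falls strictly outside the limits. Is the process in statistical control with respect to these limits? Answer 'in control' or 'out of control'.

Compare each point to [91.43, 104.79]: sample 6 = 106.33 > UCL.

out of control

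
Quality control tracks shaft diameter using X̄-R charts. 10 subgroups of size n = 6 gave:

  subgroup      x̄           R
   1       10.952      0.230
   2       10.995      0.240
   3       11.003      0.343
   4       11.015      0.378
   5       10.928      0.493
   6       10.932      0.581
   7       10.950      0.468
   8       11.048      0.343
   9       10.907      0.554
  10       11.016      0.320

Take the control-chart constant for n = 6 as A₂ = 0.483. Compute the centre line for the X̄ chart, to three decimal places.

10.975

X̄̄ = (10.952 + 10.995 + 11.003 + 11.015 + 10.928 + 10.932 + 10.950 + 11.048 + 10.907 + 11.016) / 10 = 109.7460 / 10 = 10.9746
CL = X̄̄ = 10.9746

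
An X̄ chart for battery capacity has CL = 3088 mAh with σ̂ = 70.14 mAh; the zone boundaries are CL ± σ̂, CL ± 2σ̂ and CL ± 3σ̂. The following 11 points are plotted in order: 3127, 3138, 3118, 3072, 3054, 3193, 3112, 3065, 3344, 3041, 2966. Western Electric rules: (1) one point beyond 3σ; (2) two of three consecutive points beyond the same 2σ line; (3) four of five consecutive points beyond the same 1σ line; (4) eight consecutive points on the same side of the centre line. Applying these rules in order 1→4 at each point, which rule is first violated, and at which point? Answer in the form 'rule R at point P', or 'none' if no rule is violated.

Zone of each point (C = within 1σ̂, B = 1σ̂–2σ̂, A = 2σ̂–3σ̂, * = beyond 3σ̂; sign = side of CL): 1:+C, 2:+C, 3:+C, 4:-C, 5:-C, 6:+B, 7:+C, 8:-C, 9:+*, 10:-C, 11:-B
Rule 1 (one point beyond the 3σ limits) is satisfied at point 9.

rule 1 at point 9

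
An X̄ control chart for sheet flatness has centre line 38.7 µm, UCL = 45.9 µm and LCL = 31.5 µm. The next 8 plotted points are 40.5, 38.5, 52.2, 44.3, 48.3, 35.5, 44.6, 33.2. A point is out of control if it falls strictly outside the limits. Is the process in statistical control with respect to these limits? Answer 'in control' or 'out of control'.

out of control

Compare each point to [31.5, 45.9]: sample 3 = 52.2 > UCL; sample 5 = 48.3 > UCL.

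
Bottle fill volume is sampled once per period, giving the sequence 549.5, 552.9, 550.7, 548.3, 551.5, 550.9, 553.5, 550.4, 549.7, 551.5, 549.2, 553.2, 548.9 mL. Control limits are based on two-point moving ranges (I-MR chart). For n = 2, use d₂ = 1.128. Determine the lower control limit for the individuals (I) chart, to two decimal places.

X̄ = (549.5 + 552.9 + 550.7 + 548.3 + 551.5 + 550.9 + 553.5 + 550.4 + 549.7 + 551.5 + 549.2 + 553.2 + 548.9) / 13 = 550.7846
Moving ranges: 3.4, 2.2, 2.4, 3.2, 0.6, 2.6, 3.1, 0.7, 1.8, 2.3, 4.0, 4.3; M̄R̄ = 30.6000 / 12 = 2.5500
LCL = X̄ − 3·M̄R̄/d₂ = 550.7846 − 3 × 2.5500 / 1.128 = 544.0027

544.00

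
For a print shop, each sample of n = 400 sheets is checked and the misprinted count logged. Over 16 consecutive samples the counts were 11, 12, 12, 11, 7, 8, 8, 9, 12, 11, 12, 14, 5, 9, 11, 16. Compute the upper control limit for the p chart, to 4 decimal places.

0.0502

p̄ = Σdᵢ / (k·n) = 168 / (16 × 400) = 0.02625
UCL = p̄ + 3·√(p̄(1−p̄)/n) = 0.02625 + 3 × √(0.02625×0.97375/400) = 0.02625 + 3 × 0.00799 = 0.05023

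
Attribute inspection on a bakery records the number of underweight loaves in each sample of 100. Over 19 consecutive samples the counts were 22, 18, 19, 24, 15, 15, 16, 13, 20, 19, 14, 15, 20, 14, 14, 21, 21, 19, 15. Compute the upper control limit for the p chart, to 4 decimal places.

0.2900

p̄ = Σdᵢ / (k·n) = 334 / (19 × 100) = 0.17579
UCL = p̄ + 3·√(p̄(1−p̄)/n) = 0.17579 + 3 × √(0.17579×0.82421/100) = 0.17579 + 3 × 0.03806 = 0.28998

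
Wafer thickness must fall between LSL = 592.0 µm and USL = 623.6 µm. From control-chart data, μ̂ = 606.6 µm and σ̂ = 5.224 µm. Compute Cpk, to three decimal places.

Cpu = (USL − μ̂) / (3σ̂) = (623.6 − 606.6) / (3 × 5.224) = 1.0847; Cpl = (μ̂ − LSL) / (3σ̂) = (606.6 − 592.0) / (3 × 5.224) = 0.9316; Cpk = min(Cpu, Cpl) = 0.9316

0.932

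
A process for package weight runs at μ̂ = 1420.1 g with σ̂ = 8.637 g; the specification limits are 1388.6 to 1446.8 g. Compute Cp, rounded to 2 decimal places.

Cp = (USL − LSL) / (6σ̂) = (1446.8 − 1388.6) / (6 × 8.637) = 58.2000 / 51.8220 = 1.1231

1.12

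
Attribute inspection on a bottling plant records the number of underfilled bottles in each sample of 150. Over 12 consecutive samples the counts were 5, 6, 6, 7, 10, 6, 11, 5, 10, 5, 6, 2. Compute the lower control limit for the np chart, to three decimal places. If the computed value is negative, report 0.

0.000

p̄ = Σdᵢ / (k·n) = 79 / (12 × 150) = 0.04389
LCL = np̄ − 3·√(np̄(1−p̄)) = 6.5833 − 3 × 2.5089 = -0.9433 → 0 (negative, so LCL = 0)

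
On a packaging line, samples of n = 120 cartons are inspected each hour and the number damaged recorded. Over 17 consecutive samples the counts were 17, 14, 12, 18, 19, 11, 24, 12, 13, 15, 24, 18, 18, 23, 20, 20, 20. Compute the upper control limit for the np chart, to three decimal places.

29.136

p̄ = Σdᵢ / (k·n) = 298 / (17 × 120) = 0.14608
UCL = np̄ + 3·√(np̄(1−p̄)) = 17.5294 + 3 × √(17.5294×0.85392) = 17.5294 + 3 × 3.8689 = 29.1362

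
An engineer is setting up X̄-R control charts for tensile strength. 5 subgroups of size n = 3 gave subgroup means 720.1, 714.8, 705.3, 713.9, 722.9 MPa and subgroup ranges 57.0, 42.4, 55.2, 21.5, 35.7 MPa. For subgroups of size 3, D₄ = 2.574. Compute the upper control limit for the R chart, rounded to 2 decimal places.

R̄ = (57.0 + 42.4 + 55.2 + 21.5 + 35.7) / 5 = 211.8000 / 5 = 42.3600
UCL_R = D₄·R̄ = 2.574 × 42.3600 = 109.0346

109.03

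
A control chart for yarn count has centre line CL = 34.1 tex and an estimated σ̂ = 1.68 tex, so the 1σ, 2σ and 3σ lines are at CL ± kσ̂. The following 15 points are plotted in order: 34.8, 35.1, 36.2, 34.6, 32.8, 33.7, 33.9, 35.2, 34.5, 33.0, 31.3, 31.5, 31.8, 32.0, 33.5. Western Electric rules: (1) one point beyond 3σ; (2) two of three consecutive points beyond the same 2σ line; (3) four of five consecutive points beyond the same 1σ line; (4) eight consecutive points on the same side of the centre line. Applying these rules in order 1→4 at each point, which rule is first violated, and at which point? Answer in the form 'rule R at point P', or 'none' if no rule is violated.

Zone of each point (C = within 1σ̂, B = 1σ̂–2σ̂, A = 2σ̂–3σ̂, * = beyond 3σ̂; sign = side of CL): 1:+C, 2:+C, 3:+B, 4:+C, 5:-C, 6:-C, 7:-C, 8:+C, 9:+C, 10:-C, 11:-B, 12:-B, 13:-B, 14:-B, 15:-C
Rule 3 (four of five consecutive points beyond the same 1σ limit) is satisfied at point 14.

rule 3 at point 14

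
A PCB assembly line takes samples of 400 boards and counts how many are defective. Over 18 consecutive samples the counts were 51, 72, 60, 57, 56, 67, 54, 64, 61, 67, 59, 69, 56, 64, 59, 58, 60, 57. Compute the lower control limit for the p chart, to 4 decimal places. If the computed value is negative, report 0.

0.0977

p̄ = Σdᵢ / (k·n) = 1091 / (18 × 400) = 0.15153
LCL = p̄ − 3·√(p̄(1−p̄)/n) = 0.15153 − 3 × 0.01793 = 0.09774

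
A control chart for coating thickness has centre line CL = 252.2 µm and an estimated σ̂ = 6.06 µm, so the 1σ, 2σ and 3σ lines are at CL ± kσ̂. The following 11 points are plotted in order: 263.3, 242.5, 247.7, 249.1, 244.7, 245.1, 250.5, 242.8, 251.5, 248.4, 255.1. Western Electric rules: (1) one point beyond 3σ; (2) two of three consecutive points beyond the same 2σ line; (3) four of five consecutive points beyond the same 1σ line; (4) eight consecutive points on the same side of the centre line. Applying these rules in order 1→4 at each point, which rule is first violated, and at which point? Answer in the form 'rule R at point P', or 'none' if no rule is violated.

Zone of each point (C = within 1σ̂, B = 1σ̂–2σ̂, A = 2σ̂–3σ̂, * = beyond 3σ̂; sign = side of CL): 1:+B, 2:-B, 3:-C, 4:-C, 5:-B, 6:-B, 7:-C, 8:-B, 9:-C, 10:-C, 11:+C
Rule 4 (eight consecutive points on the same side of the centre line) is satisfied at point 9.

rule 4 at point 9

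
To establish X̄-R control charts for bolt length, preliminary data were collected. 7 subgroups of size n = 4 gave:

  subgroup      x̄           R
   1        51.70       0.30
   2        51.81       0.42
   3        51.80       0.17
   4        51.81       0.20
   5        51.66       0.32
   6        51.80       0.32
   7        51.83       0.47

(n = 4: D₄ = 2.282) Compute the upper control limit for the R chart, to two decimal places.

R̄ = (0.30 + 0.42 + 0.17 + 0.20 + 0.32 + 0.32 + 0.47) / 7 = 2.2000 / 7 = 0.3143
UCL_R = D₄·R̄ = 2.282 × 0.3143 = 0.7172

0.72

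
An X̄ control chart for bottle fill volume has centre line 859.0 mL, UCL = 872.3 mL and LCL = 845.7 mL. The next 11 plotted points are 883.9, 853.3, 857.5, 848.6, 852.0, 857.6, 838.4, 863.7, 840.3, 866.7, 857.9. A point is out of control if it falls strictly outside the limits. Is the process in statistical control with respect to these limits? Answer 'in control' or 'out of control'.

out of control

Compare each point to [845.7, 872.3]: sample 1 = 883.9 > UCL; sample 7 = 838.4 < LCL; sample 9 = 840.3 < LCL.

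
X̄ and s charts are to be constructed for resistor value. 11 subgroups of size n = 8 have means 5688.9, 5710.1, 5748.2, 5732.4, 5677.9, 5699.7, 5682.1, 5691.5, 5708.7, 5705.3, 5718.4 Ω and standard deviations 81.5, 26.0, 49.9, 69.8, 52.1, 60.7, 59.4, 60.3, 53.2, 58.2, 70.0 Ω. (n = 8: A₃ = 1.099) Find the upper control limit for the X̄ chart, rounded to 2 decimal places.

X̄̄ = (5688.9 + 5710.1 + 5748.2 + 5732.4 + 5677.9 + 5699.7 + 5682.1 + 5691.5 + 5708.7 + 5705.3 + 5718.4) / 11 = 5705.7455
s̄ = (81.5 + 26.0 + 49.9 + 69.8 + 52.1 + 60.7 + 59.4 + 60.3 + 53.2 + 58.2 + 70.0) / 11 = 58.2818
UCL = X̄̄ + A₃·s̄ = 5705.7455 + 1.099 × 58.2818 = 5769.7972

5769.80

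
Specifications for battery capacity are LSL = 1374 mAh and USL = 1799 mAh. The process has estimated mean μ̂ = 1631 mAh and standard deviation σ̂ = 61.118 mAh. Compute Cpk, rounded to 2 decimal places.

0.92

Cpu = (USL − μ̂) / (3σ̂) = (1799 − 1631) / (3 × 61.118) = 0.9163; Cpl = (μ̂ − LSL) / (3σ̂) = (1631 − 1374) / (3 × 61.118) = 1.4017; Cpk = min(Cpu, Cpl) = 0.9163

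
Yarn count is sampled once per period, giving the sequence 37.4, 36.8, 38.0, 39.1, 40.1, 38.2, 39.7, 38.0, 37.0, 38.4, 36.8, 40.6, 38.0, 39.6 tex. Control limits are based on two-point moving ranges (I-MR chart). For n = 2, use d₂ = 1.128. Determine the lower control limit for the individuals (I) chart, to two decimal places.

34.11

X̄ = (37.4 + 36.8 + 38.0 + 39.1 + 40.1 + 38.2 + 39.7 + 38.0 + 37.0 + 38.4 + 36.8 + 40.6 + 38.0 + 39.6) / 14 = 38.4071
Moving ranges: 0.6, 1.2, 1.1, 1.0, 1.9, 1.5, 1.7, 1.0, 1.4, 1.6, 3.8, 2.6, 1.6; M̄R̄ = 21.0000 / 13 = 1.6154
LCL = X̄ − 3·M̄R̄/d₂ = 38.4071 − 3 × 1.6154 / 1.128 = 34.1109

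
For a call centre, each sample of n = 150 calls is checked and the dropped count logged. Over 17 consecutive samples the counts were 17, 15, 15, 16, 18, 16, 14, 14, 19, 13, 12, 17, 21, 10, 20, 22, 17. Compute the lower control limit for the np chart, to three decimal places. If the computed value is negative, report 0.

p̄ = Σdᵢ / (k·n) = 276 / (17 × 150) = 0.10824
LCL = np̄ − 3·√(np̄(1−p̄)) = 16.2353 − 3 × 3.8050 = 4.8203

4.820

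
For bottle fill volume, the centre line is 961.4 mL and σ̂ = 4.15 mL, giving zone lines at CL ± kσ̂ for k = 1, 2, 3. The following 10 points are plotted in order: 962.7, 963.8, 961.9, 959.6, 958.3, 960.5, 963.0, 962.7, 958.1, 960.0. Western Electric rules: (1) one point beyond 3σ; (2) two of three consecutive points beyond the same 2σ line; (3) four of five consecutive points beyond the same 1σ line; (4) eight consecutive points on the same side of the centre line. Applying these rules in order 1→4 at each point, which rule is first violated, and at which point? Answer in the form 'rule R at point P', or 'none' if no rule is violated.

Zone of each point (C = within 1σ̂, B = 1σ̂–2σ̂, A = 2σ̂–3σ̂, * = beyond 3σ̂; sign = side of CL): 1:+C, 2:+C, 3:+C, 4:-C, 5:-C, 6:-C, 7:+C, 8:+C, 9:-C, 10:-C
No rule fires across all 10 points.

none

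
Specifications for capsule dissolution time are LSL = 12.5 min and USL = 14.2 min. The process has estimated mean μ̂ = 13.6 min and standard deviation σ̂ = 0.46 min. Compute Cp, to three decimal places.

Cp = (USL − LSL) / (6σ̂) = (14.2 − 12.5) / (6 × 0.46) = 1.7000 / 2.7600 = 0.6159

0.616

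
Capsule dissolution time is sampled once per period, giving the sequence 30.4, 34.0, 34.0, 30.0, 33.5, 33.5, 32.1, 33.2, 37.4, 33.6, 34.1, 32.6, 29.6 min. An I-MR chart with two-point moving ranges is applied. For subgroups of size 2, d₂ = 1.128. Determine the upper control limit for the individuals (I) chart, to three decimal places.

38.818

X̄ = (30.4 + 34.0 + 34.0 + 30.0 + 33.5 + 33.5 + 32.1 + 33.2 + 37.4 + 33.6 + 34.1 + 32.6 + 29.6) / 13 = 32.9231
Moving ranges: 3.6, 0.0, 4.0, 3.5, 0.0, 1.4, 1.1, 4.2, 3.8, 0.5, 1.5, 3.0; M̄R̄ = 26.6000 / 12 = 2.2167
UCL = X̄ + 3·M̄R̄/d₂ = 32.9231 + 3 × 2.2167 / 1.128 = 38.8185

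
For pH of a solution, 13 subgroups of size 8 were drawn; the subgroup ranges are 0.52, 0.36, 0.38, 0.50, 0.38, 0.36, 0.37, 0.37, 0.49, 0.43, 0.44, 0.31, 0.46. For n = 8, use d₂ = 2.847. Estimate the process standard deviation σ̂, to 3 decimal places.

0.145

R̄ = (0.52 + 0.36 + 0.38 + 0.50 + 0.38 + 0.36 + 0.37 + 0.37 + 0.49 + 0.43 + 0.44 + 0.31 + 0.46) / 13 = 0.4131
σ̂ = R̄ / d₂ = 0.4131 / 2.847 = 0.1451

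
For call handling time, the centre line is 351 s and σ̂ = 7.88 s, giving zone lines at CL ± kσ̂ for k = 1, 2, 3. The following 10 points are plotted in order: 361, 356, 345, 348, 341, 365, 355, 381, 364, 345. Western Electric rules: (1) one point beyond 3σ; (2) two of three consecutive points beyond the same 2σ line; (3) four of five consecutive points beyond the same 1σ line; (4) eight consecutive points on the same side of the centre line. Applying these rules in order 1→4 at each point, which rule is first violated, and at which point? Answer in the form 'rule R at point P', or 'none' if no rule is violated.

rule 1 at point 8

Zone of each point (C = within 1σ̂, B = 1σ̂–2σ̂, A = 2σ̂–3σ̂, * = beyond 3σ̂; sign = side of CL): 1:+B, 2:+C, 3:-C, 4:-C, 5:-B, 6:+B, 7:+C, 8:+*, 9:+B, 10:-C
Rule 1 (one point beyond the 3σ limits) is satisfied at point 8.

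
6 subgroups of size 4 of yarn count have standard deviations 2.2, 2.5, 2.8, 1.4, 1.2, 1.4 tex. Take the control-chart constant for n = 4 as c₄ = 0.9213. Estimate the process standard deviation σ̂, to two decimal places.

2.08

s̄ = (2.2 + 2.5 + 2.8 + 1.4 + 1.2 + 1.4) / 6 = 1.9167
σ̂ = s̄ / c₄ = 1.9167 / 0.9213 = 2.0804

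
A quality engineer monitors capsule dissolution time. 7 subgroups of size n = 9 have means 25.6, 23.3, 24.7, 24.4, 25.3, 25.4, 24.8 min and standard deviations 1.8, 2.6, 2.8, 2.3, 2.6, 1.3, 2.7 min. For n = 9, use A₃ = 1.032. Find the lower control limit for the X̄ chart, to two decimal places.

X̄̄ = (25.6 + 23.3 + 24.7 + 24.4 + 25.3 + 25.4 + 24.8) / 7 = 24.7857
s̄ = (1.8 + 2.6 + 2.8 + 2.3 + 2.6 + 1.3 + 2.7) / 7 = 2.3000
LCL = X̄̄ − A₃·s̄ = 24.7857 − 1.032 × 2.3000 = 22.4121

22.41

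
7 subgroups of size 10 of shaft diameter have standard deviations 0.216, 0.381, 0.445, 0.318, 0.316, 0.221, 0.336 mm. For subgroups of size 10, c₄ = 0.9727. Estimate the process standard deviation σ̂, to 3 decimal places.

s̄ = (0.216 + 0.381 + 0.445 + 0.318 + 0.316 + 0.221 + 0.336) / 7 = 0.3190
σ̂ = s̄ / c₄ = 0.3190 / 0.9727 = 0.3280

0.328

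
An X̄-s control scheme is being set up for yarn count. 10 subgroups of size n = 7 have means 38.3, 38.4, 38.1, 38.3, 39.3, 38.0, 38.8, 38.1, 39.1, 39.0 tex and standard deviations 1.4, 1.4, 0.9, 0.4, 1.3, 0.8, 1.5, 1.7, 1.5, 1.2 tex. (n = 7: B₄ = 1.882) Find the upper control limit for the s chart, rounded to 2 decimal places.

s̄ = (1.4 + 1.4 + 0.9 + 0.4 + 1.3 + 0.8 + 1.5 + 1.7 + 1.5 + 1.2) / 10 = 1.2100
UCL_s = B₄·s̄ = 1.882 × 1.2100 = 2.2772

2.28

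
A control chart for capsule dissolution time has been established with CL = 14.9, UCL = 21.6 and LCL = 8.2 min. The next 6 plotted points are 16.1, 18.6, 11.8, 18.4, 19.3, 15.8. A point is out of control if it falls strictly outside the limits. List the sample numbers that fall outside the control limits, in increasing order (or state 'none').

All 6 points lie within [8.2, 21.6].

none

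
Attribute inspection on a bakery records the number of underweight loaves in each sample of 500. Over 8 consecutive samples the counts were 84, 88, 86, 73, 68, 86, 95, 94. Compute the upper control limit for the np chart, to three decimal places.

p̄ = Σdᵢ / (k·n) = 674 / (8 × 500) = 0.16850
UCL = np̄ + 3·√(np̄(1−p̄)) = 84.2500 + 3 × √(84.2500×0.83150) = 84.2500 + 3 × 8.3698 = 109.3595

109.359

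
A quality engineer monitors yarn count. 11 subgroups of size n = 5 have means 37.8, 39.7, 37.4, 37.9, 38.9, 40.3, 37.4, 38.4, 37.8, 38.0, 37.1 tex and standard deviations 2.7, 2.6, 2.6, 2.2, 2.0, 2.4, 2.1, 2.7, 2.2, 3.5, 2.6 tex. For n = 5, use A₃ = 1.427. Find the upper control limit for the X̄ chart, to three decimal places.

X̄̄ = (37.8 + 39.7 + 37.4 + 37.9 + 38.9 + 40.3 + 37.4 + 38.4 + 37.8 + 38.0 + 37.1) / 11 = 38.2455
s̄ = (2.7 + 2.6 + 2.6 + 2.2 + 2.0 + 2.4 + 2.1 + 2.7 + 2.2 + 3.5 + 2.6) / 11 = 2.5091
UCL = X̄̄ + A₃·s̄ = 38.2455 + 1.427 × 2.5091 = 41.8259

41.826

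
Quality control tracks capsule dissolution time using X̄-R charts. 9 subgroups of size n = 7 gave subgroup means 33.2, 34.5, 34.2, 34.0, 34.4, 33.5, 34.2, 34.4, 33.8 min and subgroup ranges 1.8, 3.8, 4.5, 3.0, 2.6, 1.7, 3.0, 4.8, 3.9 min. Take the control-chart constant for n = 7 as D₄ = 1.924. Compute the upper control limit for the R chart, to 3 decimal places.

6.221

R̄ = (1.8 + 3.8 + 4.5 + 3.0 + 2.6 + 1.7 + 3.0 + 4.8 + 3.9) / 9 = 29.1000 / 9 = 3.2333
UCL_R = D₄·R̄ = 1.924 × 3.2333 = 6.2209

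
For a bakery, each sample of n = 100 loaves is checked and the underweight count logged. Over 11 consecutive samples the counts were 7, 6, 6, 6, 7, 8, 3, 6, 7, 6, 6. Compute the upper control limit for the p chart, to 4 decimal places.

p̄ = Σdᵢ / (k·n) = 68 / (11 × 100) = 0.06182
UCL = p̄ + 3·√(p̄(1−p̄)/n) = 0.06182 + 3 × √(0.06182×0.93818/100) = 0.06182 + 3 × 0.02408 = 0.13407

0.1341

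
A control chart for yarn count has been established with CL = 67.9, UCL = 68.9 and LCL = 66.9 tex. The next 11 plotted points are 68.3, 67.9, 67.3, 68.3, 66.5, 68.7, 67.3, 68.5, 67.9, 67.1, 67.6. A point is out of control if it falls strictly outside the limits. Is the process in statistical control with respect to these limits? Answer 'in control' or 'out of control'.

Compare each point to [66.9, 68.9]: sample 5 = 66.5 < LCL.

out of control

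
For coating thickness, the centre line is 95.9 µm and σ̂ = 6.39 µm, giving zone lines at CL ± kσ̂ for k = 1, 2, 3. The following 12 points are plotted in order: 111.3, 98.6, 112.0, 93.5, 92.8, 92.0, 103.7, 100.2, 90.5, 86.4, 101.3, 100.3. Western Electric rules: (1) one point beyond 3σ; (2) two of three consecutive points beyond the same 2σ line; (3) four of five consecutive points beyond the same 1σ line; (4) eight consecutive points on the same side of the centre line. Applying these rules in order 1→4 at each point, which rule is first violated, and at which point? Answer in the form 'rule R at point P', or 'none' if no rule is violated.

Zone of each point (C = within 1σ̂, B = 1σ̂–2σ̂, A = 2σ̂–3σ̂, * = beyond 3σ̂; sign = side of CL): 1:+A, 2:+C, 3:+A, 4:-C, 5:-C, 6:-C, 7:+B, 8:+C, 9:-C, 10:-B, 11:+C, 12:+C
Rule 2 (two of three consecutive points beyond the same 2σ limit) is satisfied at point 3.

rule 2 at point 3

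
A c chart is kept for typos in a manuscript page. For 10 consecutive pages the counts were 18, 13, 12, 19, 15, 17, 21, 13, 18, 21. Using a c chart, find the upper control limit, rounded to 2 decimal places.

c̄ = (18 + 13 + 12 + 19 + 15 + 17 + 21 + 13 + 18 + 21) / 10 = 167 / 10 = 16.7000
UCL = c̄ + 3√c̄ = 16.7000 + 3 × √16.7000 = 16.7000 + 3 × 4.0866 = 28.9597

28.96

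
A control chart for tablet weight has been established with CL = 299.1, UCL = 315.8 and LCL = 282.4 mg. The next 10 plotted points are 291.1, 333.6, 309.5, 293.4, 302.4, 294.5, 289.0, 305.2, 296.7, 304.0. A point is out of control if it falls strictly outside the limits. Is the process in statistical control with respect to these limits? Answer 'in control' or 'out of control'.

out of control

Compare each point to [282.4, 315.8]: sample 2 = 333.6 > UCL.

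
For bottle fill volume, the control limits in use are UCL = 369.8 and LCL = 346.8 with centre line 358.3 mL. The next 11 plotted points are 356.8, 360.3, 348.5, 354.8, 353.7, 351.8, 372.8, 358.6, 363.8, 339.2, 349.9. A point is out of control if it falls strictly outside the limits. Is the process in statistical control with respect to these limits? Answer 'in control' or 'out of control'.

Compare each point to [346.8, 369.8]: sample 7 = 372.8 > UCL; sample 10 = 339.2 < LCL.

out of control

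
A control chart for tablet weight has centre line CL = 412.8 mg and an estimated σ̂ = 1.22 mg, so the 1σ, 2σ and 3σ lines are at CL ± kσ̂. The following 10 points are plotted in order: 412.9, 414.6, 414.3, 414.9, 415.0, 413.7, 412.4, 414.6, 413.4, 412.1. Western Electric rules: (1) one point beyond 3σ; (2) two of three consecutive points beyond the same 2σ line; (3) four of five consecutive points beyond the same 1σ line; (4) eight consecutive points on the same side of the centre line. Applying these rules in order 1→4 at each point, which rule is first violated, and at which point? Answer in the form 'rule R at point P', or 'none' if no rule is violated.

Zone of each point (C = within 1σ̂, B = 1σ̂–2σ̂, A = 2σ̂–3σ̂, * = beyond 3σ̂; sign = side of CL): 1:+C, 2:+B, 3:+B, 4:+B, 5:+B, 6:+C, 7:-C, 8:+B, 9:+C, 10:-C
Rule 3 (four of five consecutive points beyond the same 1σ limit) is satisfied at point 5.

rule 3 at point 5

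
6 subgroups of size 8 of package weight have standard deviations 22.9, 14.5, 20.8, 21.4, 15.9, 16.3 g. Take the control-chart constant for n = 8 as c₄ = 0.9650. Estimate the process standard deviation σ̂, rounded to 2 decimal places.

19.31

s̄ = (22.9 + 14.5 + 20.8 + 21.4 + 15.9 + 16.3) / 6 = 18.6333
σ̂ = s̄ / c₄ = 18.6333 / 0.9650 = 19.3092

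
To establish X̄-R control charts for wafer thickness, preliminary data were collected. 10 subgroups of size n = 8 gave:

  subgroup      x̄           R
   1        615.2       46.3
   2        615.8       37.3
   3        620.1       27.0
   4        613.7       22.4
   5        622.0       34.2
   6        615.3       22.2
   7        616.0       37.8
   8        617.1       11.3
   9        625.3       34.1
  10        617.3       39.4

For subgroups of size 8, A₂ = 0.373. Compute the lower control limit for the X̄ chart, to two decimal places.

X̄̄ = (615.2 + 615.8 + 620.1 + 613.7 + 622.0 + 615.3 + 616.0 + 617.1 + 625.3 + 617.3) / 10 = 6177.8000 / 10 = 617.7800
R̄ = (46.3 + 37.3 + 27.0 + 22.4 + 34.2 + 22.2 + 37.8 + 11.3 + 34.1 + 39.4) / 10 = 312.0000 / 10 = 31.2000
LCL = X̄̄ − A₂·R̄ = 617.7800 − 0.373 × 31.2000 = 606.1424

606.14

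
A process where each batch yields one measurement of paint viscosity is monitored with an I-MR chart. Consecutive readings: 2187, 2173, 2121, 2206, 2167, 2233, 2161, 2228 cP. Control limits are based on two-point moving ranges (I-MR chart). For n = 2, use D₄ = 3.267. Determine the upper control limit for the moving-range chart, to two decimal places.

Moving ranges: 14, 52, 85, 39, 66, 72, 67; M̄R̄ = 395.0000 / 7 = 56.4286
UCL_MR = D₄·M̄R̄ = 3.267 × 56.4286 = 184.3521

184.35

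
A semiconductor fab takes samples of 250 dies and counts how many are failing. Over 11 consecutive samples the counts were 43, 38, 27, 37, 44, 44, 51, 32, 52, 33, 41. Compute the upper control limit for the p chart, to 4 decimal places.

p̄ = Σdᵢ / (k·n) = 442 / (11 × 250) = 0.16073
UCL = p̄ + 3·√(p̄(1−p̄)/n) = 0.16073 + 3 × √(0.16073×0.83927/250) = 0.16073 + 3 × 0.02323 = 0.23041

0.2304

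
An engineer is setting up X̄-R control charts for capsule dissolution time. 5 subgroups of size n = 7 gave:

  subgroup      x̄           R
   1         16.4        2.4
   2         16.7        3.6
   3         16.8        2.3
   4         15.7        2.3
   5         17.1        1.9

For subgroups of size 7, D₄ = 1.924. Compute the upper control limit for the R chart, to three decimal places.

4.810

R̄ = (2.4 + 3.6 + 2.3 + 2.3 + 1.9) / 5 = 12.5000 / 5 = 2.5000
UCL_R = D₄·R̄ = 1.924 × 2.5000 = 4.8100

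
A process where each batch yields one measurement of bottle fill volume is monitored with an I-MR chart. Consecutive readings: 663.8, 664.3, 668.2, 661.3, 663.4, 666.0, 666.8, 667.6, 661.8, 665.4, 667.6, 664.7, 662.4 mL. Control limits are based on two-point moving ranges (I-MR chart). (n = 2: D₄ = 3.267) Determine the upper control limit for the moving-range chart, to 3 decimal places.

Moving ranges: 0.5, 3.9, 6.9, 2.1, 2.6, 0.8, 0.8, 5.8, 3.6, 2.2, 2.9, 2.3; M̄R̄ = 34.4000 / 12 = 2.8667
UCL_MR = D₄·M̄R̄ = 3.267 × 2.8667 = 9.3654

9.365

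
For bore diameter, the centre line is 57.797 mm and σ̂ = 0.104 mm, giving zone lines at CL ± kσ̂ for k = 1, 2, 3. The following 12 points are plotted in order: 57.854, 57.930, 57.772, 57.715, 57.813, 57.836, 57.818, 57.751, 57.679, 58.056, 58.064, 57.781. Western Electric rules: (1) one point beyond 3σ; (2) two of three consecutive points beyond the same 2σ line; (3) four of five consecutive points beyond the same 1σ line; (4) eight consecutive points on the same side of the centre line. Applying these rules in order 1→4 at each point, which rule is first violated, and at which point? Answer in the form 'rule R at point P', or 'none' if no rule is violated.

Zone of each point (C = within 1σ̂, B = 1σ̂–2σ̂, A = 2σ̂–3σ̂, * = beyond 3σ̂; sign = side of CL): 1:+C, 2:+B, 3:-C, 4:-C, 5:+C, 6:+C, 7:+C, 8:-C, 9:-B, 10:+A, 11:+A, 12:-C
Rule 2 (two of three consecutive points beyond the same 2σ limit) is satisfied at point 11.

rule 2 at point 11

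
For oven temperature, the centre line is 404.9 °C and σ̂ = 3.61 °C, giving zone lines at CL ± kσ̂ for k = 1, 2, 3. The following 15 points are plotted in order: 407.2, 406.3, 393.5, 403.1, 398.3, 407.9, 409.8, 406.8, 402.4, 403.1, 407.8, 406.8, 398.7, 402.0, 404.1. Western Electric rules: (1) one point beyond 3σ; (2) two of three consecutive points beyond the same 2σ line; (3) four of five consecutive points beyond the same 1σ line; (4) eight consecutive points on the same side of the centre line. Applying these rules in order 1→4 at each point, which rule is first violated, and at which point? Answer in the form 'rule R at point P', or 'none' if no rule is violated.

Zone of each point (C = within 1σ̂, B = 1σ̂–2σ̂, A = 2σ̂–3σ̂, * = beyond 3σ̂; sign = side of CL): 1:+C, 2:+C, 3:-*, 4:-C, 5:-B, 6:+C, 7:+B, 8:+C, 9:-C, 10:-C, 11:+C, 12:+C, 13:-B, 14:-C, 15:-C
Rule 1 (one point beyond the 3σ limits) is satisfied at point 3.

rule 1 at point 3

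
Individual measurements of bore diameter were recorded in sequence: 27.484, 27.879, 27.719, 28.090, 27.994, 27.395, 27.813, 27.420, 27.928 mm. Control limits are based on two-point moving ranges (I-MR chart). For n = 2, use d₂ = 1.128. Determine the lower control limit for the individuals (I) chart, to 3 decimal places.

26.769

X̄ = (27.484 + 27.879 + 27.719 + 28.090 + 27.994 + 27.395 + 27.813 + 27.420 + 27.928) / 9 = 27.7469
Moving ranges: 0.395, 0.160, 0.371, 0.096, 0.599, 0.418, 0.393, 0.508; M̄R̄ = 2.9400 / 8 = 0.3675
LCL = X̄ − 3·M̄R̄/d₂ = 27.7469 − 3 × 0.3675 / 1.128 = 26.7695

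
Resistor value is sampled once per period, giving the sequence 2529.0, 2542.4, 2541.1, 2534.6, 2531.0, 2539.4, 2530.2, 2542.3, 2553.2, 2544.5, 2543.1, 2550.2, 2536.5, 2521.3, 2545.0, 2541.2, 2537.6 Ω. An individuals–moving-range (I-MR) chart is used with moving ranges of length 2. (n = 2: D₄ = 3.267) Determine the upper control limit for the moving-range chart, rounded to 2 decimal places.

Moving ranges: 13.4, 1.3, 6.5, 3.6, 8.4, 9.2, 12.1, 10.9, 8.7, 1.4, 7.1, 13.7, 15.2, 23.7, 3.8, 3.6; M̄R̄ = 142.6000 / 16 = 8.9125
UCL_MR = D₄·M̄R̄ = 3.267 × 8.9125 = 29.1171

29.12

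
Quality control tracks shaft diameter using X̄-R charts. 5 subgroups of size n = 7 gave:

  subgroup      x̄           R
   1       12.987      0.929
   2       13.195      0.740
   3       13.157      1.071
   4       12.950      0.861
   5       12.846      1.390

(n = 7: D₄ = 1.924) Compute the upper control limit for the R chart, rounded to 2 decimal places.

1.92

R̄ = (0.929 + 0.740 + 1.071 + 0.861 + 1.390) / 5 = 4.9910 / 5 = 0.9982
UCL_R = D₄·R̄ = 1.924 × 0.9982 = 1.9205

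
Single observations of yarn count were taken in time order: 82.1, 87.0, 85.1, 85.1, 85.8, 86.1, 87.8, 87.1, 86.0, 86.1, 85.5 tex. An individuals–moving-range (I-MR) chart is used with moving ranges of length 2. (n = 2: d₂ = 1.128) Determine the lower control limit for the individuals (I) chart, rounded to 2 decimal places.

82.60

X̄ = (82.1 + 87.0 + 85.1 + 85.1 + 85.8 + 86.1 + 87.8 + 87.1 + 86.0 + 86.1 + 85.5) / 11 = 85.7909
Moving ranges: 4.9, 1.9, 0.0, 0.7, 0.3, 1.7, 0.7, 1.1, 0.1, 0.6; M̄R̄ = 12.0000 / 10 = 1.2000
LCL = X̄ − 3·M̄R̄/d₂ = 85.7909 − 3 × 1.2000 / 1.128 = 82.5994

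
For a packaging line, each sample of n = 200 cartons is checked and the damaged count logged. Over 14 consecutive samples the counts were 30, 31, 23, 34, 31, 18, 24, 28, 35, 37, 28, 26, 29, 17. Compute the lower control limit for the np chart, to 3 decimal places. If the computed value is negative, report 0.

13.223

p̄ = Σdᵢ / (k·n) = 391 / (14 × 200) = 0.13964
LCL = np̄ − 3·√(np̄(1−p̄)) = 27.9286 − 3 × 4.9019 = 13.2229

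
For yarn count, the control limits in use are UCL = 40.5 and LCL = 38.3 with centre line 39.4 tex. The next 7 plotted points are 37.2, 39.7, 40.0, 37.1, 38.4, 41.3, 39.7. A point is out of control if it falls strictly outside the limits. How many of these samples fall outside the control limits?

3

Compare each point to [38.3, 40.5]: sample 1 = 37.2 < LCL; sample 4 = 37.1 < LCL; sample 6 = 41.3 > UCL.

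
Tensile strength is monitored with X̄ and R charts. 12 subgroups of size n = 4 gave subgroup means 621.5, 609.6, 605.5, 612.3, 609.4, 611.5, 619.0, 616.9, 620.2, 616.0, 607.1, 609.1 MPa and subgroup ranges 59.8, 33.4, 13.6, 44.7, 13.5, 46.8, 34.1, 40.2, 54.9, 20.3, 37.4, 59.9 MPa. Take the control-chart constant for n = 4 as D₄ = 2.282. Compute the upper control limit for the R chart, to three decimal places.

R̄ = (59.8 + 33.4 + 13.6 + 44.7 + 13.5 + 46.8 + 34.1 + 40.2 + 54.9 + 20.3 + 37.4 + 59.9) / 12 = 458.6000 / 12 = 38.2167
UCL_R = D₄·R̄ = 2.282 × 38.2167 = 87.2104

87.210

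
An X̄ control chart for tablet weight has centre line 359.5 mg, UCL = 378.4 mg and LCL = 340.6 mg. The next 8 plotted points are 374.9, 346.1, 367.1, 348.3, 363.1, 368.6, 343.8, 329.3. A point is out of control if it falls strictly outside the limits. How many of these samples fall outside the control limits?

1

Compare each point to [340.6, 378.4]: sample 8 = 329.3 < LCL.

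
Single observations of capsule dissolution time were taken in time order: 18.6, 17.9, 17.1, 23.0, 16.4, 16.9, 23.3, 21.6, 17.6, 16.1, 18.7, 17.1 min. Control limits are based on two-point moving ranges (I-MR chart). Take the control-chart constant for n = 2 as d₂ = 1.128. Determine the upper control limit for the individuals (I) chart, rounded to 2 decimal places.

26.50

X̄ = (18.6 + 17.9 + 17.1 + 23.0 + 16.4 + 16.9 + 23.3 + 21.6 + 17.6 + 16.1 + 18.7 + 17.1) / 12 = 18.6917
Moving ranges: 0.7, 0.8, 5.9, 6.6, 0.5, 6.4, 1.7, 4.0, 1.5, 2.6, 1.6; M̄R̄ = 32.3000 / 11 = 2.9364
UCL = X̄ + 3·M̄R̄/d₂ = 18.6917 + 3 × 2.9364 / 1.128 = 26.5011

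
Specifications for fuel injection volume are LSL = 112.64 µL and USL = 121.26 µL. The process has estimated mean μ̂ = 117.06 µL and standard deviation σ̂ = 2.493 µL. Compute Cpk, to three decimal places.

0.562

Cpu = (USL − μ̂) / (3σ̂) = (121.26 − 117.06) / (3 × 2.493) = 0.5616; Cpl = (μ̂ − LSL) / (3σ̂) = (117.06 − 112.64) / (3 × 2.493) = 0.5910; Cpk = min(Cpu, Cpl) = 0.5616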